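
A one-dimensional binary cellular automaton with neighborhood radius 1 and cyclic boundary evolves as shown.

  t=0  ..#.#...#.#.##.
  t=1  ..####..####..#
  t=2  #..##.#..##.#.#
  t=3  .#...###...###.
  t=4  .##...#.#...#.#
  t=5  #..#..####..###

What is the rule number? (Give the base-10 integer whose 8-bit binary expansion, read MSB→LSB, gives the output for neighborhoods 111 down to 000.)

  ### -> #   bit 7 = 1  t=1,i=3
  ##. -> .   bit 6 = 0  t=0,i=13
  #.# -> #   bit 5 = 1  t=0,i=3
  #.. -> #   bit 4 = 1  t=0,i=5
  .## -> .   bit 3 = 0  t=0,i=12
  .#. -> #   bit 2 = 1  t=0,i=2
  ..# -> .   bit 1 = 0  t=0,i=1
  ... -> .   bit 0 = 0  t=0,i=0
  bits 10110100 = 180

180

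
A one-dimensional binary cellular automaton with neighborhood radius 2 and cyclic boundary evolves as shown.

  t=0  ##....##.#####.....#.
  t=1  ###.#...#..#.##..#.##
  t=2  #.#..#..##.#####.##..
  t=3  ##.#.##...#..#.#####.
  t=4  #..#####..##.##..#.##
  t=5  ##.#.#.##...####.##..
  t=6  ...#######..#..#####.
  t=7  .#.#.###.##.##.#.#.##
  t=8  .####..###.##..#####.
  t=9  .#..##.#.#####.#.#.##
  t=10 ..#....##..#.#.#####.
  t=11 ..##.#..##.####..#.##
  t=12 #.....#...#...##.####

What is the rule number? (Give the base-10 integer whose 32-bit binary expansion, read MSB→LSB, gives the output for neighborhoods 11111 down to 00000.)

  #####|#  b31=1 t=0,i=11
  ####.|.  b30=0 t=0,i=12
  ###.#|#  b29=1 t=1,i=2
  ###..|#  b28=1 t=0,i=13
  ##.##|#  b27=1 t=0,i=8
  ##.#.|.  b26=0 t=1,i=3
  ##..#|#  b25=1 t=1,i=15
  ##...|#  b24=1 t=0,i=2
  #.###|.  b23=0 t=0,i=9
  #.##.|#  b22=1 t=0,i=0
  #.#.#|#  b21=1 t=3,i=3
  #.#..|.  b20=0 t=1,i=4
  #..##|.  b19=0 t=2,i=7
  #..#.|.  b18=0 t=1,i=10
  #...#|.  b17=0 t=1,i=6
  #....|.  b16=0 t=0,i=3
  .####|.  b15=0 t=0,i=10
  .###.|.  b14=0 t=4,i=20
  .##.#|.  b13=0 t=0,i=7
  .##..|#  b12=1 t=0,i=1
  .#.##|#  b11=1 t=0,i=20
  .#.#.|#  b10=1 t=2,i=1
  .#..#|#  b9=1 t=1,i=9
  .#...|#  b8=1 t=1,i=5
  ..###|#  b7=1 t=4,i=3
  ..##.|.  b6=0 t=0,i=6
  ..#.#|#  b5=1 t=0,i=19
  ..#..|#  b4=1 t=1,i=8
  ...##|.  b3=0 t=0,i=5
  ...#.|.  b2=0 t=0,i=18
  ....#|#  b1=1 t=0,i=4
  .....|.  b0=0 t=0,i=16
  bits 10111011011000000001111110110010 = 3143638962

3143638962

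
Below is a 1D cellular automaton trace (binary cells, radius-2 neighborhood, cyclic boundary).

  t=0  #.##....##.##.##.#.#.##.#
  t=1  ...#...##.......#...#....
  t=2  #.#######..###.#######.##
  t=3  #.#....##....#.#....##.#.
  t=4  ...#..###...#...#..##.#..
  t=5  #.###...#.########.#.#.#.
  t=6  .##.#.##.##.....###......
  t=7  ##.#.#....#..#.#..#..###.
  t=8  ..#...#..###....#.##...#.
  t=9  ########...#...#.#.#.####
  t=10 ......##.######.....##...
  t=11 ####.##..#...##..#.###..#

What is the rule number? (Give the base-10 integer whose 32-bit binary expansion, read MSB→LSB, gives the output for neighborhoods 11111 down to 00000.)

  ##### -> .   bit 31 = 0  t=2,i=4
  ####. -> #   bit 30 = 1  t=2,i=7
  ###.# -> #   bit 29 = 1  t=2,i=0
  ###.. -> #   bit 28 = 1  t=2,i=8
  ##.## -> .   bit 27 = 0  t=0,i=1
  ##.#. -> #   bit 26 = 1  t=0,i=16
  ##..# -> .   bit 25 = 0  t=2,i=9
  ##... -> .   bit 24 = 0  t=0,i=4
  #.### -> #   bit 23 = 1  t=2,i=2
  #.##. -> .   bit 22 = 0  t=0,i=2
  #.#.# -> .   bit 21 = 0  t=0,i=17
  #.#.. -> .   bit 20 = 0  t=3,i=2
  #..## -> .   bit 19 = 0  t=2,i=10
  #..#. -> .   bit 18 = 0  t=7,i=12
  #...# -> #   bit 17 = 1  t=1,i=5
  #.... -> .   bit 16 = 0  t=0,i=5
  .#### -> .   bit 15 = 0  t=2,i=3
  .###. -> .   bit 14 = 0  t=2,i=12
  .##.# -> .   bit 13 = 0  t=0,i=0
  .##.. -> #   bit 12 = 1  t=0,i=3
  .#.## -> #   bit 11 = 1  t=0,i=20
  .#.#. -> .   bit 10 = 0  t=0,i=18
  .#..# -> #   bit 9 = 1  t=4,i=4
  .#... -> #   bit 8 = 1  t=1,i=4
  ..### -> .   bit 7 = 0  t=2,i=11
  ..##. -> #   bit 6 = 1  t=0,i=8
  ..#.# -> .   bit 5 = 0  t=3,i=13
  ..#.. -> #   bit 4 = 1  t=1,i=3
  ...## -> #   bit 3 = 1  t=0,i=7
  ...#. -> #   bit 2 = 1  t=1,i=2
  ....# -> .   bit 1 = 0  t=0,i=6
  ..... -> #   bit 0 = 1  t=1,i=0
  bits 01110100100000100001101101011101 = 1954683741

1954683741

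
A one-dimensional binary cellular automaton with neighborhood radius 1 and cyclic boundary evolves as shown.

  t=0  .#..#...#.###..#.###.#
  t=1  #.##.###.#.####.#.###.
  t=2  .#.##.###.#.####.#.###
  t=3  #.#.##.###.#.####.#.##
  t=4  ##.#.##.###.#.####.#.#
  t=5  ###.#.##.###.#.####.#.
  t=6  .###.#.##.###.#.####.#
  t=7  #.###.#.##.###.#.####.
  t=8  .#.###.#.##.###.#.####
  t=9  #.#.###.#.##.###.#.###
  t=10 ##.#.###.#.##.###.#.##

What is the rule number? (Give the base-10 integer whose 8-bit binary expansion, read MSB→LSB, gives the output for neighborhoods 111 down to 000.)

243

  ###|#  b7=1 t=0,i=11
  ##.|#  b6=1 t=0,i=12
  #.#|#  b5=1 t=0,i=0
  #..|#  b4=1 t=0,i=2
  .##|.  b3=0 t=0,i=10
  .#.|.  b2=0 t=0,i=1
  ..#|#  b1=1 t=0,i=3
  ...|#  b0=1 t=0,i=6
  bits 11110011 = 243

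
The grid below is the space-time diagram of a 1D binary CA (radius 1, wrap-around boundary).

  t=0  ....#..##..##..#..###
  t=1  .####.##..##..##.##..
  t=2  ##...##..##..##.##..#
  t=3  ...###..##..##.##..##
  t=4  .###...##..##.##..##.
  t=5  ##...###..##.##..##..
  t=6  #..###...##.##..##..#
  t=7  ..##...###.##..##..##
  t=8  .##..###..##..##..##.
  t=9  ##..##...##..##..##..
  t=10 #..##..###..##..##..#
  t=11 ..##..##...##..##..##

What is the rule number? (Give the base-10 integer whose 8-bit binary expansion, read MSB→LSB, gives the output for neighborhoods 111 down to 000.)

47

  nb ###: next=.  (t=0,i=19, bit7=0)
  nb ##.: next=.  (t=0,i=8, bit6=0)
  nb #.#: next=#  (t=1,i=5, bit5=1)
  nb #..: next=.  (t=0,i=0, bit4=0)
  nb .##: next=#  (t=0,i=7, bit3=1)
  nb .#.: next=#  (t=0,i=4, bit2=1)
  nb ..#: next=#  (t=0,i=3, bit1=1)
  nb ...: next=#  (t=0,i=1, bit0=1)
  bits 00101111 = 47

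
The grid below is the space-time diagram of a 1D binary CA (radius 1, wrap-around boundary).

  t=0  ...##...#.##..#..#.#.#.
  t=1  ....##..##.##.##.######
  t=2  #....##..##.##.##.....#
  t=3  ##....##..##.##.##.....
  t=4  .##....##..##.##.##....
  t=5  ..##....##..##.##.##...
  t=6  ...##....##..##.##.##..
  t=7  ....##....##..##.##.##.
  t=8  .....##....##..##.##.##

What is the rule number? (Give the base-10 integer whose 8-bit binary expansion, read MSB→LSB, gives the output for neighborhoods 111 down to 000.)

  nb ###: next=.  (t=1,i=18, bit7=0)
  nb ##.: next=#  (t=0,i=4, bit6=1)
  nb #.#: next=#  (t=0,i=9, bit5=1)
  nb #..: next=#  (t=0,i=5, bit4=1)
  nb .##: next=.  (t=0,i=3, bit3=0)
  nb .#.: next=#  (t=0,i=8, bit2=1)
  nb ..#: next=.  (t=0,i=2, bit1=0)
  nb ...: next=.  (t=0,i=0, bit0=0)
  bits 01110100 = 116

116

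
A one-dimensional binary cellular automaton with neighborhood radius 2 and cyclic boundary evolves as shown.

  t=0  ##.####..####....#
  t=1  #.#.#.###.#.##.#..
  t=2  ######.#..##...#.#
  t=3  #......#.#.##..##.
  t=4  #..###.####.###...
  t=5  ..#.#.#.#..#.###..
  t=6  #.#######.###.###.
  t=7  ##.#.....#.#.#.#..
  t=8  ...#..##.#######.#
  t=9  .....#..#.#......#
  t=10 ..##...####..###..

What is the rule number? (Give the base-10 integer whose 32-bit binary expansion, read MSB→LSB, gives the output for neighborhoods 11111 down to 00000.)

456973347

  nb #####: next=.  (t=2,i=1, bit31=0)
  nb ####.: next=.  (t=0,i=5, bit30=0)
  nb ###.#: next=.  (t=0,i=1, bit29=0)
  nb ###..: next=#  (t=0,i=6, bit28=1)
  nb ##.##: next=#  (t=0,i=2, bit27=1)
  nb ##.#.: next=.  (t=1,i=9, bit26=0)
  nb ##..#: next=#  (t=0,i=7, bit25=1)
  nb ##...: next=#  (t=0,i=13, bit24=1)
  nb #.###: next=.  (t=0,i=3, bit23=0)
  nb #.##.: next=.  (t=1,i=12, bit22=0)
  nb #.#.#: next=#  (t=1,i=2, bit21=1)
  nb #.#..: next=#  (t=1,i=15, bit20=1)
  nb #..##: next=#  (t=0,i=8, bit19=1)
  nb #..#.: next=#  (t=1,i=17, bit18=1)
  nb #...#: next=.  (t=2,i=13, bit17=0)
  nb #....: next=.  (t=0,i=14, bit16=0)
  nb .####: next=#  (t=0,i=4, bit15=1)
  nb .###.: next=#  (t=0,i=0, bit14=1)
  nb .##.#: next=.  (t=1,i=13, bit13=0)
  nb .##..: next=#  (t=2,i=11, bit12=1)
  nb .#.##: next=#  (t=1,i=5, bit11=1)
  nb .#.#.: next=#  (t=1,i=1, bit10=1)
  nb .#..#: next=.  (t=1,i=16, bit9=0)
  nb .#...: next=.  (t=3,i=1, bit8=0)
  nb ..###: next=.  (t=0,i=9, bit7=0)
  nb ..##.: next=.  (t=2,i=10, bit6=0)
  nb ..#.#: next=#  (t=1,i=0, bit5=1)
  nb ..#..: next=.  (t=4,i=0, bit4=0)
  nb ...##: next=.  (t=0,i=16, bit3=0)
  nb ...#.: next=.  (t=2,i=14, bit2=0)
  nb ....#: next=#  (t=0,i=15, bit1=1)
  nb .....: next=#  (t=3,i=3, bit0=1)
  bits 00011011001111001101110000100011 = 456973347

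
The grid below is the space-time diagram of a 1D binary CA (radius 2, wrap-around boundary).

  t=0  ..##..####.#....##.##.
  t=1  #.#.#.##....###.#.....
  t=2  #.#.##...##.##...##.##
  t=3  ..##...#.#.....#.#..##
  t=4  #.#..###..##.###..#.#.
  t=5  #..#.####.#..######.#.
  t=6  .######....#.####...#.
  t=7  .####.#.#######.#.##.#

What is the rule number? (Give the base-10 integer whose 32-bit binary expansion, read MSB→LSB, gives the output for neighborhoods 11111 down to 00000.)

  [31] ##### => #  t=5,i=15
  [30] ####. => .  t=0,i=8
  [29] ###.# => .  t=0,i=9
  [28] ###.. => #  t=4,i=7
  [27] ##.## => .  t=0,i=18
  [26] ##.#. => .  t=0,i=10
  [25] ##..# => #  t=0,i=4
  [24] ##... => .  t=0,i=21
  [23] #.### => #  t=2,i=20
  [22] #.##. => .  t=0,i=19
  [21] #.#.# => #  t=1,i=2
  [20] #.#.. => .  t=0,i=11
  [19] #..## => .  t=0,i=5
  [18] #..#. => #  t=4,i=17
  [17] #...# => #  t=0,i=0
  [16] #.... => #  t=0,i=13
  [15] .#### => #  t=0,i=7
  [14] .###. => #  t=1,i=13
  [13] .##.# => .  t=0,i=17
  [12] .##.. => .  t=0,i=3
  [11] .#.## => #  t=1,i=5
  [10] .#.#. => .  t=1,i=1
  [9] .#..# => #  t=3,i=18
  [8] .#... => #  t=0,i=12
  [7] ..### => #  t=0,i=6
  [6] ..##. => #  t=0,i=2
  [5] ..#.# => #  t=1,i=0
  [4] ..#.. => .  t=6,i=20
  [3] ...## => .  t=0,i=1
  [2] ...#. => #  t=1,i=21
  [1] ....# => #  t=0,i=14
  [0] ..... => .  t=1,i=19
  bits 10010010101001111100101111100110 = 2460470246

2460470246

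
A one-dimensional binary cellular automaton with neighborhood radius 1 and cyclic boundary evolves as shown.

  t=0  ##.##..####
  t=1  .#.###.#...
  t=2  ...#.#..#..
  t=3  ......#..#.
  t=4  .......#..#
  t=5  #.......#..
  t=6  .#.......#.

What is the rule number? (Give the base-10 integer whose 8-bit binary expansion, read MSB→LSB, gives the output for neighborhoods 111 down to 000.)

88

  ###|.  b7=0 t=0,i=0
  ##.|#  b6=1 t=0,i=1
  #.#|.  b5=0 t=0,i=2
  #..|#  b4=1 t=0,i=5
  .##|#  b3=1 t=0,i=3
  .#.|.  b2=0 t=1,i=1
  ..#|.  b1=0 t=0,i=6
  ...|.  b0=0 t=1,i=9
  bits 01011000 = 88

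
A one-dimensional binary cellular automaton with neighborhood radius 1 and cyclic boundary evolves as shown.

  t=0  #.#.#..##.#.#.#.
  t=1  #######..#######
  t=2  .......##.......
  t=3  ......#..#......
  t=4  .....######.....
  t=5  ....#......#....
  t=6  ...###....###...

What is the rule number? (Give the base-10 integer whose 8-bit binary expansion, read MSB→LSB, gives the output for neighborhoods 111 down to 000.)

  nb ###: next=.  (t=1,i=0, bit7=0)
  nb ##.: next=.  (t=0,i=8, bit6=0)
  nb #.#: next=#  (t=0,i=1, bit5=1)
  nb #..: next=#  (t=0,i=5, bit4=1)
  nb .##: next=.  (t=0,i=7, bit3=0)
  nb .#.: next=#  (t=0,i=0, bit2=1)
  nb ..#: next=#  (t=0,i=6, bit1=1)
  nb ...: next=.  (t=2,i=0, bit0=0)
  bits 00110110 = 54

54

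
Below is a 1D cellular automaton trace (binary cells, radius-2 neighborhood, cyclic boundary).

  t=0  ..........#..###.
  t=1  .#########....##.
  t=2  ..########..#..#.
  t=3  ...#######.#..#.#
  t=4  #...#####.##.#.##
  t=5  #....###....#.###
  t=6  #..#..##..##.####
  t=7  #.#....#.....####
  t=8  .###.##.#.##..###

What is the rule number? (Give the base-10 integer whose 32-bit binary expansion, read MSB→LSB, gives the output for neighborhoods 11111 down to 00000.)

  #####|#  b31=1 t=1,i=3
  ####.|#  b30=1 t=1,i=8
  ###.#|.  b29=0 t=3,i=9
  ###..|#  b28=1 t=0,i=15
  ##.##|.  b27=0 t=4,i=9
  ##.#.|#  b26=1 t=3,i=10
  ##..#|.  b25=0 t=1,i=16
  ##...|.  b24=0 t=0,i=16
  #.###|#  b23=1 t=4,i=15
  #.##.|.  b22=0 t=4,i=10
  #.#.#|.  b21=0 t=4,i=13
  #.#..|#  b20=1 t=3,i=11
  #..##|.  b19=0 t=0,i=12
  #..#.|#  b18=1 t=2,i=11
  #...#|.  b17=0 t=2,i=0
  #....|.  b16=0 t=0,i=0
  .####|#  b15=1 t=1,i=2
  .###.|#  b14=1 t=0,i=14
  .##.#|.  b13=0 t=4,i=11
  .##..|#  b12=1 t=1,i=15
  .#.##|#  b11=1 t=4,i=14
  .#.#.|#  b10=1 t=3,i=15
  .#..#|.  b9=0 t=0,i=11
  .#...|#  b8=1 t=2,i=16
  ..###|.  b7=0 t=0,i=13
  ..##.|.  b6=0 t=1,i=14
  ..#.#|.  b5=0 t=3,i=14
  ..#..|.  b4=0 t=0,i=10
  ...##|.  b3=0 t=1,i=13
  ...#.|#  b2=1 t=0,i=9
  ....#|#  b1=1 t=0,i=8
  .....|#  b0=1 t=0,i=1
  bits 11010100100101001101110100000111 = 3566525703

3566525703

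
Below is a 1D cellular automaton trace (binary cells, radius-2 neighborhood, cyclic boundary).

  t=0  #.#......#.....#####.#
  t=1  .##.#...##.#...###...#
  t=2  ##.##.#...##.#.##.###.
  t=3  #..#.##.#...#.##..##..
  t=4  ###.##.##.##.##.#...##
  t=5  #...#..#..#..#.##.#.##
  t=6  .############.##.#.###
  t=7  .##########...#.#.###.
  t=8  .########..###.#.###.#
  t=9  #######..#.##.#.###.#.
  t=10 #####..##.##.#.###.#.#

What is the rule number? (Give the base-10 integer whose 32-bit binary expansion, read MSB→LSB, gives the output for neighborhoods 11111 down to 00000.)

  #####|#  b31=1 t=0,i=17
  ####.|.  b30=0 t=0,i=18
  ###.#|.  b29=0 t=0,i=19
  ###..|.  b28=0 t=1,i=17
  ##.##|.  b27=0 t=0,i=20
  ##.#.|#  b26=1 t=0,i=1
  ##..#|#  b25=1 t=3,i=16
  ##...|#  b24=1 t=1,i=18
  #.###|#  b23=1 t=2,i=18
  #.##.|#  b22=1 t=0,i=21
  #.#.#|.  b21=0 t=2,i=13
  #.#..|#  b20=1 t=0,i=2
  #..##|.  b19=0 t=3,i=17
  #..#.|#  b18=1 t=3,i=2
  #...#|#  b17=1 t=1,i=6
  #....|#  b16=1 t=0,i=4
  .####|#  b15=1 t=0,i=16
  .###.|#  b14=1 t=1,i=16
  .##.#|.  b13=0 t=0,i=0
  .##..|.  b12=0 t=3,i=15
  .#.##|#  b11=1 t=1,i=0
  .#.#.|#  b10=1 t=7,i=15
  .#..#|#  b9=1 t=3,i=1
  .#...|.  b8=0 t=0,i=3
  ..###|#  b7=1 t=0,i=15
  ..##.|.  b6=0 t=1,i=8
  ..#.#|.  b5=0 t=1,i=21
  ..#..|#  b4=1 t=0,i=9
  ...##|.  b3=0 t=0,i=14
  ...#.|#  b2=1 t=0,i=8
  ....#|.  b1=0 t=0,i=7
  .....|.  b0=0 t=0,i=5
  bits 10000111110101111100111010010100 = 2279067284

2279067284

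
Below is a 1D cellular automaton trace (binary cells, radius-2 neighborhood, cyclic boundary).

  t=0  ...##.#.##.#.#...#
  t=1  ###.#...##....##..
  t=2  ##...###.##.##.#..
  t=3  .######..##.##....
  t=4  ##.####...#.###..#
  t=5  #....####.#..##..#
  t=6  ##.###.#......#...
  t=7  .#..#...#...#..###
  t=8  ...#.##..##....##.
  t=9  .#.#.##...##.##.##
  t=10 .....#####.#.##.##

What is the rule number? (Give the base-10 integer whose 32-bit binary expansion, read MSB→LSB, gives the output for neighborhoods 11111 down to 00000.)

3511054762

  ##### -> #   bit 31 = 1  t=3,i=3
  ####. -> #   bit 30 = 1  t=3,i=5
  ###.# -> .   bit 29 = 0  t=1,i=2
  ###.. -> #   bit 28 = 1  t=3,i=6
  ##.## -> .   bit 27 = 0  t=2,i=8
  ##.#. -> .   bit 26 = 0  t=0,i=5
  ##..# -> .   bit 25 = 0  t=1,i=16
  ##... -> #   bit 24 = 1  t=1,i=10
  #.### -> .   bit 23 = 0  t=4,i=3
  #.##. -> #   bit 22 = 1  t=0,i=8
  #.#.# -> .   bit 21 = 0  t=0,i=6
  #.#.. -> .   bit 20 = 0  t=0,i=13
  #..## -> .   bit 19 = 0  t=1,i=17
  #..#. -> #   bit 18 = 1  t=7,i=3
  #...# -> #   bit 17 = 1  t=0,i=1
  #.... -> .   bit 16 = 0  t=1,i=11
  .#### -> .   bit 15 = 0  t=3,i=2
  .###. -> #   bit 14 = 1  t=1,i=1
  .##.# -> #   bit 13 = 1  t=0,i=4
  .##.. -> #   bit 12 = 1  t=1,i=9
  .#.## -> .   bit 11 = 0  t=0,i=7
  .#.#. -> .   bit 10 = 0  t=0,i=12
  .#..# -> .   bit 9 = 0  t=2,i=16
  .#... -> #   bit 8 = 1  t=0,i=0
  ..### -> #   bit 7 = 1  t=1,i=0
  ..##. -> .   bit 6 = 0  t=0,i=3
  ..#.# -> #   bit 5 = 1  t=4,i=10
  ..#.. -> .   bit 4 = 0  t=0,i=17
  ...## -> #   bit 3 = 1  t=0,i=2
  ...#. -> .   bit 2 = 0  t=0,i=16
  ....# -> #   bit 1 = 1  t=1,i=12
  ..... -> .   bit 0 = 0  t=3,i=16
  bits 11010001010001100111000110101010 = 3511054762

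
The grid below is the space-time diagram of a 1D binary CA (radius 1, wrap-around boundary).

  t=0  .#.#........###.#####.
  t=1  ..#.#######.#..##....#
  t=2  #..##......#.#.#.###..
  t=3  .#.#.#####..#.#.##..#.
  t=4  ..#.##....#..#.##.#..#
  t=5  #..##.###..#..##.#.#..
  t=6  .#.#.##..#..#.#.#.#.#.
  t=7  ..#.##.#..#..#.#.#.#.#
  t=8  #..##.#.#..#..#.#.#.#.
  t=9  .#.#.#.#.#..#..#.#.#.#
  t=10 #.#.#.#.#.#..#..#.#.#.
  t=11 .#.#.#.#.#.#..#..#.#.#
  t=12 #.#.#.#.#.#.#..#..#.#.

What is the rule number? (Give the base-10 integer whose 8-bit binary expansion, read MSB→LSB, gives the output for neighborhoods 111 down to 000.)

  ### -> .   bit 7 = 0  t=0,i=13
  ##. -> .   bit 6 = 0  t=0,i=14
  #.# -> #   bit 5 = 1  t=0,i=2
  #.. -> #   bit 4 = 1  t=0,i=4
  .## -> #   bit 3 = 1  t=0,i=12
  .#. -> .   bit 2 = 0  t=0,i=1
  ..# -> .   bit 1 = 0  t=0,i=0
  ... -> #   bit 0 = 1  t=0,i=5
  bits 00111001 = 57

57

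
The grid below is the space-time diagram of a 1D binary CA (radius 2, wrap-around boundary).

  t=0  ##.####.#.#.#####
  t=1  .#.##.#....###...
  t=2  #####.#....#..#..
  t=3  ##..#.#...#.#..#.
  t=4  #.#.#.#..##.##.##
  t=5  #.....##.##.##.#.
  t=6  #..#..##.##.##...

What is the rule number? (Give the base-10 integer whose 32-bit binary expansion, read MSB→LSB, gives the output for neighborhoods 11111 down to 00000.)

  nb #####: next=.  (t=0,i=14, bit31=0)
  nb ####.: next=.  (t=0,i=0, bit30=0)
  nb ###.#: next=#  (t=0,i=1, bit29=1)
  nb ###..: next=.  (t=1,i=13, bit28=0)
  nb ##.##: next=.  (t=0,i=2, bit27=0)
  nb ##.#.: next=.  (t=0,i=7, bit26=0)
  nb ##..#: next=#  (t=3,i=2, bit25=1)
  nb ##...: next=#  (t=1,i=14, bit24=1)
  nb #.###: next=#  (t=0,i=3, bit23=1)
  nb #.##.: next=#  (t=1,i=3, bit22=1)
  nb #.#.#: next=.  (t=0,i=8, bit21=0)
  nb #.#..: next=#  (t=1,i=6, bit20=1)
  nb #..##: next=.  (t=2,i=16, bit19=0)
  nb #..#.: next=.  (t=2,i=13, bit18=0)
  nb #...#: next=.  (t=3,i=8, bit17=0)
  nb #....: next=.  (t=1,i=8, bit16=0)
  nb .####: next=#  (t=0,i=4, bit15=1)
  nb .###.: next=.  (t=1,i=12, bit14=0)
  nb .##.#: next=#  (t=1,i=4, bit13=1)
  nb .##..: next=.  (t=3,i=1, bit12=0)
  nb .#.##: next=#  (t=0,i=11, bit11=1)
  nb .#.#.: next=.  (t=0,i=9, bit10=0)
  nb .#..#: next=#  (t=2,i=12, bit9=1)
  nb .#...: next=.  (t=1,i=7, bit8=0)
  nb ..###: next=#  (t=1,i=11, bit7=1)
  nb ..##.: next=#  (t=4,i=9, bit6=1)
  nb ..#.#: next=#  (t=1,i=1, bit5=1)
  nb ..#..: next=.  (t=2,i=11, bit4=0)
  nb ...##: next=.  (t=1,i=10, bit3=0)
  nb ...#.: next=#  (t=1,i=0, bit2=1)
  nb ....#: next=.  (t=1,i=9, bit1=0)
  nb .....: next=#  (t=5,i=3, bit0=1)
  bits 00100011110100001010101011100101 = 600877797

600877797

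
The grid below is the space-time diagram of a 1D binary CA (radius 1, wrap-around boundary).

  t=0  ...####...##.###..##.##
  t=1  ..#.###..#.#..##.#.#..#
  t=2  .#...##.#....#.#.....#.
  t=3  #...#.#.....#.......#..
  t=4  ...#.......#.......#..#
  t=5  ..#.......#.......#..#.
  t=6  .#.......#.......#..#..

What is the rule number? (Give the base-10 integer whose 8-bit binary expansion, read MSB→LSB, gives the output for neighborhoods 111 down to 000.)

  ### -> #   bit 7 = 1  t=0,i=4
  ##. -> #   bit 6 = 1  t=0,i=6
  #.# -> .   bit 5 = 0  t=0,i=12
  #.. -> .   bit 4 = 0  t=0,i=0
  .## -> .   bit 3 = 0  t=0,i=3
  .#. -> .   bit 2 = 0  t=1,i=2
  ..# -> #   bit 1 = 1  t=0,i=2
  ... -> .   bit 0 = 0  t=0,i=1
  bits 11000010 = 194

194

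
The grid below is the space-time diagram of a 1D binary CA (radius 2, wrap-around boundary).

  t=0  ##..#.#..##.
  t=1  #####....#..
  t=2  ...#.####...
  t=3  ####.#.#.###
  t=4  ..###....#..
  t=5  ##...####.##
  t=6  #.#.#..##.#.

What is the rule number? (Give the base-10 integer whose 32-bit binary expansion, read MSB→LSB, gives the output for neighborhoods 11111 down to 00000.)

  nb #####: next=.  (t=1,i=2, bit31=0)
  nb ####.: next=#  (t=1,i=3, bit30=1)
  nb ###.#: next=#  (t=3,i=3, bit29=1)
  nb ###..: next=.  (t=1,i=4, bit28=0)
  nb ##.##: next=.  (t=0,i=11, bit27=0)
  nb ##.#.: next=#  (t=3,i=4, bit26=1)
  nb ##..#: next=#  (t=0,i=2, bit25=1)
  nb ##...: next=#  (t=1,i=5, bit24=1)
  nb #.###: next=#  (t=2,i=5, bit23=1)
  nb #.##.: next=#  (t=0,i=0, bit22=1)
  nb #.#.#: next=.  (t=3,i=5, bit21=0)
  nb #.#..: next=.  (t=0,i=6, bit20=0)
  nb #..##: next=.  (t=0,i=8, bit19=0)
  nb #..#.: next=#  (t=0,i=3, bit18=1)
  nb #...#: next=.  (t=5,i=3, bit17=0)
  nb #....: next=#  (t=1,i=6, bit16=1)
  nb .####: next=.  (t=1,i=1, bit15=0)
  nb .###.: next=.  (t=4,i=3, bit14=0)
  nb .##.#: next=.  (t=0,i=10, bit13=0)
  nb .##..: next=#  (t=0,i=1, bit12=1)
  nb .#.##: next=.  (t=2,i=4, bit11=0)
  nb .#.#.: next=.  (t=0,i=5, bit10=0)
  nb .#..#: next=.  (t=0,i=7, bit9=0)
  nb .#...: next=#  (t=4,i=10, bit8=1)
  nb ..###: next=.  (t=1,i=0, bit7=0)
  nb ..##.: next=#  (t=0,i=9, bit6=1)
  nb ..#.#: next=#  (t=0,i=4, bit5=1)
  nb ..#..: next=.  (t=1,i=9, bit4=0)
  nb ...##: next=#  (t=4,i=1, bit3=1)
  nb ...#.: next=#  (t=1,i=8, bit2=1)
  nb ....#: next=#  (t=1,i=7, bit1=1)
  nb .....: next=#  (t=2,i=0, bit0=1)
  bits 01100111110001010001000101101111 = 1740968303

1740968303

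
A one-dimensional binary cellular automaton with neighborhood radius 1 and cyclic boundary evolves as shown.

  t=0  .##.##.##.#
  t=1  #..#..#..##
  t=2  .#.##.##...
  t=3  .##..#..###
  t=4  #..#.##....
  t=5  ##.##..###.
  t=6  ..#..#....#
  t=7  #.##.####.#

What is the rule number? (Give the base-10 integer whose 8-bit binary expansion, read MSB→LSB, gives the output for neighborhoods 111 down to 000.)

  ###|.  b7=0 t=1,i=10
  ##.|.  b6=0 t=0,i=2
  #.#|#  b5=1 t=0,i=0
  #..|#  b4=1 t=1,i=1
  .##|.  b3=0 t=0,i=1
  .#.|#  b2=1 t=0,i=10
  ..#|.  b1=0 t=1,i=2
  ...|#  b0=1 t=2,i=9
  bits 00110101 = 53

53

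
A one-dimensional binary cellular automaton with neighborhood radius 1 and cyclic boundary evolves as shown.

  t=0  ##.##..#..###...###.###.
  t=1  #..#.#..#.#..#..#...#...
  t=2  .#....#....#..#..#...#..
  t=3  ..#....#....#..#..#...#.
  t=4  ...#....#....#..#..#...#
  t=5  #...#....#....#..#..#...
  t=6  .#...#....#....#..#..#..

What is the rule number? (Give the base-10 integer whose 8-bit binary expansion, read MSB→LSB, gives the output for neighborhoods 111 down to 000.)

  [7] ### => .  t=0,i=11
  [6] ##. => .  t=0,i=1
  [5] #.# => .  t=0,i=2
  [4] #.. => #  t=0,i=5
  [3] .## => #  t=0,i=0
  [2] .#. => .  t=0,i=7
  [1] ..# => .  t=0,i=6
  [0] ... => .  t=0,i=14
  bits 00011000 = 24

24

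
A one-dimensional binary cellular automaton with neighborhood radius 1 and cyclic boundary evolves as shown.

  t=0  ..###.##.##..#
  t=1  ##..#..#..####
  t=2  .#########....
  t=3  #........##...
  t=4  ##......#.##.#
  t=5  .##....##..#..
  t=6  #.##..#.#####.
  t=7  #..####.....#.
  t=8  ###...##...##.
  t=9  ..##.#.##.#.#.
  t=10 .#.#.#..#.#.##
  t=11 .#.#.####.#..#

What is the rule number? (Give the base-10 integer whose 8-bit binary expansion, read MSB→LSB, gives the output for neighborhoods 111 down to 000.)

86

  nb ###: next=.  (t=0,i=3, bit7=0)
  nb ##.: next=#  (t=0,i=4, bit6=1)
  nb #.#: next=.  (t=0,i=5, bit5=0)
  nb #..: next=#  (t=0,i=0, bit4=1)
  nb .##: next=.  (t=0,i=2, bit3=0)
  nb .#.: next=#  (t=0,i=13, bit2=1)
  nb ..#: next=#  (t=0,i=1, bit1=1)
  nb ...: next=.  (t=2,i=11, bit0=0)
  bits 01010110 = 86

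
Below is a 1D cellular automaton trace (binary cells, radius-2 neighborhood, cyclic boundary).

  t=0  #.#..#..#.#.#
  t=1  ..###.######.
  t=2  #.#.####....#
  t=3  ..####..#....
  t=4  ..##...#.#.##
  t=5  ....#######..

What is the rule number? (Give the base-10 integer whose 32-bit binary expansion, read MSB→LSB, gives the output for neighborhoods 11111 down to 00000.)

  ##### -> .   bit 31 = 0  t=1,i=8
  ####. -> .   bit 30 = 0  t=1,i=10
  ###.# -> #   bit 29 = 1  t=1,i=4
  ###.. -> .   bit 28 = 0  t=1,i=11
  ##.## -> #   bit 27 = 1  t=1,i=5
  ##.#. -> .   bit 26 = 0  t=0,i=1
  ##..# -> .   bit 25 = 0  t=3,i=6
  ##... -> #   bit 24 = 1  t=1,i=12
  #.### -> #   bit 23 = 1  t=1,i=6
  #.##. -> .   bit 22 = 0  t=0,i=12
  #.#.# -> #   bit 21 = 1  t=0,i=10
  #.#.. -> #   bit 20 = 1  t=0,i=2
  #..## -> .   bit 19 = 0  t=4,i=1
  #..#. -> #   bit 18 = 1  t=0,i=4
  #...# -> #   bit 17 = 1  t=1,i=0
  #.... -> .   bit 16 = 0  t=2,i=9
  .#### -> #   bit 15 = 1  t=1,i=7
  .###. -> .   bit 14 = 0  t=1,i=3
  .##.# -> .   bit 13 = 0  t=0,i=0
  .##.. -> .   bit 12 = 0  t=4,i=3
  .#.## -> #   bit 11 = 1  t=0,i=11
  .#.#. -> #   bit 10 = 1  t=0,i=9
  .#..# -> #   bit 9 = 1  t=0,i=3
  .#... -> #   bit 8 = 1  t=3,i=9
  ..### -> #   bit 7 = 1  t=1,i=2
  ..##. -> .   bit 6 = 0  t=2,i=12
  ..#.# -> #   bit 5 = 1  t=0,i=8
  ..#.. -> .   bit 4 = 0  t=0,i=5
  ...## -> .   bit 3 = 0  t=1,i=1
  ...#. -> #   bit 2 = 1  t=4,i=6
  ....# -> .   bit 1 = 0  t=2,i=10
  ..... -> #   bit 0 = 1  t=3,i=11
  bits 00101001101101101000111110100101 = 699830181

699830181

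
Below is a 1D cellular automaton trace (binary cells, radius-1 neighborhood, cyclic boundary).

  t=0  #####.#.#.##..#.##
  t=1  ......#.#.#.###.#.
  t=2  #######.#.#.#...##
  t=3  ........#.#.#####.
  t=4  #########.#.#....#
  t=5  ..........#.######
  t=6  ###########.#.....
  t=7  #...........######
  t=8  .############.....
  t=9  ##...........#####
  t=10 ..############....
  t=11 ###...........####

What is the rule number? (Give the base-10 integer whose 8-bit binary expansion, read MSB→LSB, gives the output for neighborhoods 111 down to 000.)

  nb ###: next=.  (t=0,i=0, bit7=0)
  nb ##.: next=.  (t=0,i=4, bit6=0)
  nb #.#: next=.  (t=0,i=5, bit5=0)
  nb #..: next=#  (t=0,i=12, bit4=1)
  nb .##: next=#  (t=0,i=10, bit3=1)
  nb .#.: next=#  (t=0,i=6, bit2=1)
  nb ..#: next=#  (t=0,i=13, bit1=1)
  nb ...: next=#  (t=1,i=0, bit0=1)
  bits 00011111 = 31

31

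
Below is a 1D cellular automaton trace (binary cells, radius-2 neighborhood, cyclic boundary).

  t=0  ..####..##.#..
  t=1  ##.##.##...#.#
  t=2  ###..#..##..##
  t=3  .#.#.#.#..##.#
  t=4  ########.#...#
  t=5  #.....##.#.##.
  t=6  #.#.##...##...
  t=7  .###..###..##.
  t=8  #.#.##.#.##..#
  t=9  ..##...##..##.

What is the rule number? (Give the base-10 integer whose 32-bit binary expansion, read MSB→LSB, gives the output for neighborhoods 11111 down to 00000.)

  [31] ##### => .  t=2,i=0
  [30] ####. => #  t=0,i=4
  [29] ###.# => #  t=1,i=1
  [28] ###.. => .  t=0,i=5
  [27] ##.## => #  t=1,i=2
  [26] ##.#. => .  t=0,i=10
  [25] ##..# => #  t=0,i=6
  [24] ##... => #  t=1,i=8
  [23] #.### => #  t=1,i=13
  [22] #.##. => .  t=1,i=3
  [21] #.#.# => #  t=3,i=1
  [20] #.#.. => #  t=0,i=11
  [19] #..## => #  t=0,i=7
  [18] #..#. => .  t=2,i=4
  [17] #...# => #  t=1,i=9
  [16] #.... => #  t=0,i=13
  [15] .#### => #  t=0,i=3
  [14] .###. => #  t=1,i=0
  [13] .##.# => .  t=0,i=9
  [12] .##.. => .  t=1,i=7
  [11] .#.## => #  t=1,i=12
  [10] .#.#. => #  t=3,i=0
  [9] .#..# => .  t=2,i=6
  [8] .#... => .  t=0,i=12
  [7] ..### => .  t=0,i=2
  [6] ..##. => .  t=0,i=8
  [5] ..#.# => .  t=1,i=11
  [4] ..#.. => #  t=2,i=5
  [3] ...## => #  t=0,i=1
  [2] ...#. => .  t=1,i=10
  [1] ....# => #  t=0,i=0
  [0] ..... => .  t=5,i=3
  bits 01101011101110111100110000011010 = 1807469594

1807469594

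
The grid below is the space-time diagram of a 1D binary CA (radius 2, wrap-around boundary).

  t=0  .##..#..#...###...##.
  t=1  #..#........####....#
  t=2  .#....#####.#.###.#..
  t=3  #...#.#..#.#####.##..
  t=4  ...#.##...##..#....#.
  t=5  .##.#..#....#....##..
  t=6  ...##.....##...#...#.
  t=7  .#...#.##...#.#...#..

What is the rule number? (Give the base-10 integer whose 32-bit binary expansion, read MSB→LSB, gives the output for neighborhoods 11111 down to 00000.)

1471696007

  ##### -> .   bit 31 = 0  t=2,i=8
  ####. -> #   bit 30 = 1  t=1,i=14
  ###.# -> .   bit 29 = 0  t=2,i=10
  ###.. -> #   bit 28 = 1  t=0,i=14
  ##.## -> .   bit 27 = 0  t=3,i=16
  ##.#. -> #   bit 26 = 1  t=2,i=11
  ##..# -> #   bit 25 = 1  t=0,i=3
  ##... -> #   bit 24 = 1  t=0,i=15
  #.### -> #   bit 23 = 1  t=2,i=14
  #.##. -> .   bit 22 = 0  t=3,i=17
  #.#.# -> #   bit 21 = 1  t=2,i=12
  #.#.. -> #   bit 20 = 1  t=2,i=18
  #..## -> #   bit 19 = 1  t=0,i=0
  #..#. -> .   bit 18 = 0  t=0,i=4
  #...# -> .   bit 17 = 0  t=0,i=10
  #.... -> .   bit 16 = 0  t=1,i=5
  .#### -> .   bit 15 = 0  t=1,i=13
  .###. -> #   bit 14 = 1  t=0,i=13
  .##.# -> .   bit 13 = 0  t=5,i=2
  .##.. -> .   bit 12 = 0  t=0,i=2
  .#.## -> #   bit 11 = 1  t=2,i=13
  .#.#. -> #   bit 10 = 1  t=3,i=5
  .#..# -> .   bit 9 = 0  t=0,i=6
  .#... -> .   bit 8 = 0  t=0,i=9
  ..### -> #   bit 7 = 1  t=0,i=12
  ..##. -> .   bit 6 = 0  t=0,i=1
  ..#.# -> .   bit 5 = 0  t=3,i=4
  ..#.. -> .   bit 4 = 0  t=0,i=5
  ...## -> .   bit 3 = 0  t=0,i=11
  ...#. -> #   bit 2 = 1  t=2,i=0
  ....# -> #   bit 1 = 1  t=1,i=10
  ..... -> #   bit 0 = 1  t=1,i=6
  bits 01010111101110000100110010000111 = 1471696007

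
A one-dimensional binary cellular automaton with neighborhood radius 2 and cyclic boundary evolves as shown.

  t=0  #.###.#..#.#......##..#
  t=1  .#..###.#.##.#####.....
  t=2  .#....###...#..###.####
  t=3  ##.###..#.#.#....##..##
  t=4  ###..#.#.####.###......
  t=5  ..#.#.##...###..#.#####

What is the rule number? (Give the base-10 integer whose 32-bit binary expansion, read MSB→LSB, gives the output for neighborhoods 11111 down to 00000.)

4231463963

  [31] ##### => #  t=1,i=15
  [30] ####. => #  t=1,i=16
  [29] ###.# => #  t=0,i=4
  [28] ###.. => #  t=1,i=17
  [27] ##.## => #  t=0,i=1
  [26] ##.#. => #  t=0,i=5
  [25] ##..# => .  t=0,i=20
  [24] ##... => .  t=1,i=18
  [23] #.### => .  t=0,i=2
  [22] #.##. => .  t=1,i=10
  [21] #.#.# => #  t=1,i=8
  [20] #.#.. => #  t=0,i=6
  [19] #..## => .  t=0,i=21
  [18] #..#. => #  t=0,i=8
  [17] #...# => #  t=2,i=10
  [16] #.... => #  t=0,i=13
  [15] .#### => .  t=1,i=14
  [14] .###. => .  t=0,i=3
  [13] .##.# => .  t=0,i=0
  [12] .##.. => .  t=0,i=19
  [11] .#.## => .  t=1,i=9
  [10] .#.#. => #  t=0,i=10
  [9] .#..# => .  t=0,i=7
  [8] .#... => .  t=0,i=12
  [7] ..### => .  t=1,i=4
  [6] ..##. => .  t=0,i=18
  [5] ..#.# => .  t=0,i=9
  [4] ..#.. => #  t=1,i=1
  [3] ...## => #  t=0,i=17
  [2] ...#. => .  t=1,i=0
  [1] ....# => #  t=0,i=16
  [0] ..... => #  t=0,i=14
  bits 11111100001101110000010000011011 = 4231463963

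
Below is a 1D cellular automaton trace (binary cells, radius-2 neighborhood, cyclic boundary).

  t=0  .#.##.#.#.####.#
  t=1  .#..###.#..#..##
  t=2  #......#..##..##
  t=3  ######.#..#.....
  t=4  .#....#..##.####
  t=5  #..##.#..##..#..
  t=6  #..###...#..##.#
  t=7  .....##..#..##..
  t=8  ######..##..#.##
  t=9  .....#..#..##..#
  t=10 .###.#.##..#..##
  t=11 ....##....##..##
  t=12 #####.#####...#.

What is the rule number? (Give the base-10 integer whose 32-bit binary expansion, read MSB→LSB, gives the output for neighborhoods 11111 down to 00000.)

354787451

  #####|.  b31=0 t=3,i=2
  ####.|.  b30=0 t=0,i=12
  ###.#|.  b29=0 t=0,i=13
  ###..|#  b28=1 t=2,i=0
  ##.##|.  b27=0 t=4,i=11
  ##.#.|#  b26=1 t=0,i=5
  ##..#|.  b25=0 t=2,i=12
  ##...|#  b24=1 t=2,i=1
  #.###|.  b23=0 t=0,i=10
  #.##.|.  b22=0 t=0,i=3
  #.#.#|#  b21=1 t=0,i=1
  #.#..|.  b20=0 t=1,i=1
  #..##|.  b19=0 t=1,i=3
  #..#.|#  b18=1 t=1,i=10
  #...#|.  b17=0 t=6,i=7
  #....|#  b16=1 t=2,i=2
  .####|#  b15=1 t=0,i=11
  .###.|.  b14=0 t=1,i=5
  .##.#|#  b13=1 t=0,i=4
  .##..|.  b12=0 t=2,i=11
  .#.##|.  b11=0 t=0,i=2
  .#.#.|.  b10=0 t=0,i=0
  .#..#|.  b9=0 t=1,i=2
  .#...|.  b8=0 t=3,i=11
  ..###|.  b7=0 t=1,i=4
  ..##.|#  b6=1 t=1,i=14
  ..#.#|#  b5=1 t=8,i=12
  ..#..|#  b4=1 t=1,i=11
  ...##|#  b3=1 t=3,i=15
  ...#.|.  b2=0 t=2,i=6
  ....#|#  b1=1 t=2,i=5
  .....|#  b0=1 t=2,i=3
  bits 00010101001001011010000001111011 = 354787451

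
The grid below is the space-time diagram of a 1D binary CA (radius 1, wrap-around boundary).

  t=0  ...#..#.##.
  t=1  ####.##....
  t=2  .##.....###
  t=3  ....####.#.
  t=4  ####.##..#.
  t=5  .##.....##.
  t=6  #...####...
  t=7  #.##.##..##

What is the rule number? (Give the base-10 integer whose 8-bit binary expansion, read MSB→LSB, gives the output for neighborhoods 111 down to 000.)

135

  nb ###: next=#  (t=1,i=1, bit7=1)
  nb ##.: next=.  (t=0,i=9, bit6=0)
  nb #.#: next=.  (t=0,i=7, bit5=0)
  nb #..: next=.  (t=0,i=4, bit4=0)
  nb .##: next=.  (t=0,i=8, bit3=0)
  nb .#.: next=#  (t=0,i=3, bit2=1)
  nb ..#: next=#  (t=0,i=2, bit1=1)
  nb ...: next=#  (t=0,i=0, bit0=1)
  bits 10000111 = 135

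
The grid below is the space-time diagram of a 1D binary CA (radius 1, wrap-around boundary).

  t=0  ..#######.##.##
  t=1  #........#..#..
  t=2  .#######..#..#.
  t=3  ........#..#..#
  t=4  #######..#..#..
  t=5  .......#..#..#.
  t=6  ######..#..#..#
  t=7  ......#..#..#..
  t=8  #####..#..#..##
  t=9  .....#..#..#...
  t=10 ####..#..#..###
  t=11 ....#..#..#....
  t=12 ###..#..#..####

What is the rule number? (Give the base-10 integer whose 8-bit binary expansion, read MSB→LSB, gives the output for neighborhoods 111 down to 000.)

  ###|.  b7=0 t=0,i=3
  ##.|.  b6=0 t=0,i=8
  #.#|#  b5=1 t=0,i=9
  #..|#  b4=1 t=0,i=0
  .##|.  b3=0 t=0,i=2
  .#.|.  b2=0 t=1,i=0
  ..#|.  b1=0 t=0,i=1
  ...|#  b0=1 t=1,i=2
  bits 00110001 = 49

49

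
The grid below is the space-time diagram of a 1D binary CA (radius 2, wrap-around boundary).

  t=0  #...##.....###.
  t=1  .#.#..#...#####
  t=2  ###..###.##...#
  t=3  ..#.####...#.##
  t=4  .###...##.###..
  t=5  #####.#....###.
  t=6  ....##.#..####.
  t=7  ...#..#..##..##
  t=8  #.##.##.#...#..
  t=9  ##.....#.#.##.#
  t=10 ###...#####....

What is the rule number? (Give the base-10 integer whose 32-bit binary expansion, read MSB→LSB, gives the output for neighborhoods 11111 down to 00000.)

892095932

  nb #####: next=.  (t=1,i=12, bit31=0)
  nb ####.: next=.  (t=1,i=13, bit30=0)
  nb ###.#: next=#  (t=0,i=13, bit29=1)
  nb ###..: next=#  (t=2,i=2, bit28=1)
  nb ##.##: next=.  (t=2,i=8, bit27=0)
  nb ##.#.: next=#  (t=0,i=14, bit26=1)
  nb ##..#: next=.  (t=2,i=3, bit25=0)
  nb ##...: next=#  (t=0,i=6, bit24=1)
  nb #.###: next=.  (t=3,i=4, bit23=0)
  nb #.##.: next=.  (t=2,i=9, bit22=0)
  nb #.#.#: next=#  (t=1,i=1, bit21=1)
  nb #.#..: next=.  (t=0,i=0, bit20=0)
  nb #..##: next=#  (t=2,i=4, bit19=1)
  nb #..#.: next=#  (t=1,i=5, bit18=1)
  nb #...#: next=.  (t=0,i=2, bit17=0)
  nb #....: next=.  (t=0,i=7, bit16=0)
  nb .####: next=.  (t=1,i=11, bit15=0)
  nb .###.: next=#  (t=0,i=12, bit14=1)
  nb .##.#: next=.  (t=4,i=8, bit13=0)
  nb .##..: next=.  (t=0,i=5, bit12=0)
  nb .#.##: next=#  (t=3,i=3, bit11=1)
  nb .#.#.: next=#  (t=1,i=2, bit10=1)
  nb .#..#: next=.  (t=1,i=4, bit9=0)
  nb .#...: next=#  (t=0,i=1, bit8=1)
  nb ..###: next=#  (t=0,i=11, bit7=1)
  nb ..##.: next=.  (t=0,i=4, bit6=0)
  nb ..#.#: next=#  (t=3,i=2, bit5=1)
  nb ..#..: next=#  (t=1,i=6, bit4=1)
  nb ...##: next=#  (t=0,i=3, bit3=1)
  nb ...#.: next=#  (t=3,i=10, bit2=1)
  nb ....#: next=.  (t=0,i=9, bit1=0)
  nb .....: next=.  (t=0,i=8, bit0=0)
  bits 00110101001011000100110110111100 = 892095932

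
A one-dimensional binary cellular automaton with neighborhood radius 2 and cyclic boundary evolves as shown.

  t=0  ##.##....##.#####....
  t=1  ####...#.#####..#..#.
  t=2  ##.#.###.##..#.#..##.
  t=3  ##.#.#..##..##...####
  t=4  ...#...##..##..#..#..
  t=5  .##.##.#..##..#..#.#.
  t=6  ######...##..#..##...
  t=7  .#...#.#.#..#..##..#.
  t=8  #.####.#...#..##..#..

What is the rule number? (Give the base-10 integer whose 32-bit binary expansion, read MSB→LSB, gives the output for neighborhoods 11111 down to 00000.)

  #####|.  b31=0 t=0,i=14
  ####.|.  b30=0 t=0,i=15
  ###.#|.  b29=0 t=2,i=7
  ###..|#  b28=1 t=0,i=16
  ##.##|#  b27=1 t=0,i=2
  ##.#.|.  b26=0 t=2,i=2
  ##..#|.  b25=0 t=1,i=14
  ##...|.  b24=0 t=0,i=5
  #.###|#  b23=1 t=0,i=12
  #.##.|#  b22=1 t=0,i=3
  #.#.#|#  b21=1 t=2,i=3
  #.#..|.  b20=0 t=2,i=15
  #..##|#  b19=1 t=2,i=17
  #..#.|#  b18=1 t=1,i=15
  #...#|#  b17=1 t=1,i=5
  #....|.  b16=0 t=0,i=6
  .####|#  b15=1 t=0,i=13
  .###.|.  b14=0 t=2,i=6
  .##.#|#  b13=1 t=0,i=1
  .##..|.  b12=0 t=0,i=4
  .#.##|.  b11=0 t=1,i=8
  .#.#.|.  b10=0 t=2,i=14
  .#..#|.  b9=0 t=1,i=17
  .#...|#  b8=1 t=4,i=4
  ..###|.  b7=0 t=3,i=17
  ..##.|#  b6=1 t=0,i=0
  ..#.#|#  b5=1 t=1,i=7
  ..#..|.  b4=0 t=1,i=16
  ...##|.  b3=0 t=0,i=8
  ...#.|#  b2=1 t=1,i=6
  ....#|#  b1=1 t=0,i=7
  .....|.  b0=0 t=4,i=0
  bits 00011000111011101010000101100110 = 418292070

418292070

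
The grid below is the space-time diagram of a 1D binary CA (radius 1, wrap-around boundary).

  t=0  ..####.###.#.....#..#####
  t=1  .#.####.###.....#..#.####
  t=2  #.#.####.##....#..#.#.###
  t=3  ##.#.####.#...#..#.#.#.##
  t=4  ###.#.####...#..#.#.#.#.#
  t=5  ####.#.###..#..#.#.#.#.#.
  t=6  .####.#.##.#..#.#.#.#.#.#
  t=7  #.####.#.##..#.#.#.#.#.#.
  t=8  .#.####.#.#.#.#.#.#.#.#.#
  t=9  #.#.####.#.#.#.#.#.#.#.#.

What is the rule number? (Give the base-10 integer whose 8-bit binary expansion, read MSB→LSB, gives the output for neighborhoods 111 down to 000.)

226

  [7] ### => #  t=0,i=3
  [6] ##. => #  t=0,i=5
  [5] #.# => #  t=0,i=6
  [4] #.. => .  t=0,i=0
  [3] .## => .  t=0,i=2
  [2] .#. => .  t=0,i=11
  [1] ..# => #  t=0,i=1
  [0] ... => .  t=0,i=13
  bits 11100010 = 226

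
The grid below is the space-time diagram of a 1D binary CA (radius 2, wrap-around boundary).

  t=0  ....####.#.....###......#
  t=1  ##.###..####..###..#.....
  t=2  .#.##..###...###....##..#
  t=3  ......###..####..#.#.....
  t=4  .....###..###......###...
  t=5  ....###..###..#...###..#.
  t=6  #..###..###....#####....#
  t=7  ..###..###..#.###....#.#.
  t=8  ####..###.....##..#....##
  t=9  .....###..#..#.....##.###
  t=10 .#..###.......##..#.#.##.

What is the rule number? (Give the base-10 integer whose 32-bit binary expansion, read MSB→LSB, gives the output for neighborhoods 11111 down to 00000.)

77324680

  #####|.  b31=0 t=6,i=17
  ####.|.  b30=0 t=0,i=6
  ###.#|.  b29=0 t=0,i=7
  ###..|.  b28=0 t=0,i=17
  ##.##|.  b27=0 t=1,i=2
  ##.#.|#  b26=1 t=0,i=8
  ##..#|.  b25=0 t=1,i=6
  ##...|.  b24=0 t=0,i=18
  #.###|#  b23=1 t=1,i=3
  #.##.|.  b22=0 t=2,i=3
  #.#.#|.  b21=0 t=2,i=1
  #.#..|#  b20=1 t=0,i=9
  #..##|#  b19=1 t=1,i=7
  #..#.|.  b18=0 t=1,i=18
  #...#|#  b17=1 t=2,i=11
  #....|#  b16=1 t=0,i=1
  .####|#  b15=1 t=0,i=5
  .###.|#  b14=1 t=0,i=16
  .##.#|#  b13=1 t=1,i=1
  .##..|.  b12=0 t=2,i=4
  .#.##|.  b11=0 t=2,i=2
  .#.#.|.  b10=0 t=2,i=0
  .#..#|.  b9=0 t=9,i=11
  .#...|#  b8=1 t=0,i=0
  ..###|#  b7=1 t=0,i=4
  ..##.|.  b6=0 t=1,i=0
  ..#.#|.  b5=0 t=2,i=24
  ..#..|.  b4=0 t=0,i=24
  ...##|#  b3=1 t=0,i=3
  ...#.|.  b2=0 t=0,i=23
  ....#|.  b1=0 t=0,i=2
  .....|.  b0=0 t=0,i=12
  bits 00000100100110111110000110001000 = 77324680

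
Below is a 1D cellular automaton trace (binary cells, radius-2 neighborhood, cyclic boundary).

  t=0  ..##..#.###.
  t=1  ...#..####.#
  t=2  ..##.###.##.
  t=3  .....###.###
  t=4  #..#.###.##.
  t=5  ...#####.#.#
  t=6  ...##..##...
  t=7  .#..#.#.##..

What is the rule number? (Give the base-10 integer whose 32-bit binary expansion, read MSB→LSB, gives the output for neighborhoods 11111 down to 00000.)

  ##### -> .   bit 31 = 0  t=5,i=5
  ####. -> .   bit 30 = 0  t=1,i=8
  ###.# -> #   bit 29 = 1  t=1,i=9
  ###.. -> .   bit 28 = 0  t=0,i=10
  ##.## -> .   bit 27 = 0  t=2,i=4
  ##.#. -> #   bit 26 = 1  t=1,i=10
  ##..# -> .   bit 25 = 0  t=0,i=4
  ##... -> #   bit 24 = 1  t=0,i=11
  #.### -> #   bit 23 = 1  t=0,i=8
  #.##. -> #   bit 22 = 1  t=2,i=9
  #.#.# -> .   bit 21 = 0  t=5,i=9
  #.#.. -> .   bit 20 = 0  t=1,i=11
  #..## -> #   bit 19 = 1  t=1,i=5
  #..#. -> .   bit 18 = 0  t=0,i=5
  #...# -> .   bit 17 = 0  t=0,i=0
  #.... -> .   bit 16 = 0  t=3,i=1
  .#### -> #   bit 15 = 1  t=1,i=7
  .###. -> #   bit 14 = 1  t=0,i=9
  .##.# -> .   bit 13 = 0  t=2,i=3
  .##.. -> #   bit 12 = 1  t=0,i=3
  .#.## -> #   bit 11 = 1  t=0,i=7
  .#.#. -> .   bit 10 = 0  t=5,i=10
  .#..# -> .   bit 9 = 0  t=1,i=4
  .#... -> .   bit 8 = 0  t=1,i=0
  ..### -> #   bit 7 = 1  t=1,i=6
  ..##. -> .   bit 6 = 0  t=0,i=2
  ..#.# -> #   bit 5 = 1  t=0,i=6
  ..#.. -> #   bit 4 = 1  t=1,i=3
  ...## -> .   bit 3 = 0  t=0,i=1
  ...#. -> #   bit 2 = 1  t=1,i=2
  ....# -> #   bit 1 = 1  t=3,i=3
  ..... -> .   bit 0 = 0  t=3,i=2
  bits 00100101110010001101100010110110 = 633919670

633919670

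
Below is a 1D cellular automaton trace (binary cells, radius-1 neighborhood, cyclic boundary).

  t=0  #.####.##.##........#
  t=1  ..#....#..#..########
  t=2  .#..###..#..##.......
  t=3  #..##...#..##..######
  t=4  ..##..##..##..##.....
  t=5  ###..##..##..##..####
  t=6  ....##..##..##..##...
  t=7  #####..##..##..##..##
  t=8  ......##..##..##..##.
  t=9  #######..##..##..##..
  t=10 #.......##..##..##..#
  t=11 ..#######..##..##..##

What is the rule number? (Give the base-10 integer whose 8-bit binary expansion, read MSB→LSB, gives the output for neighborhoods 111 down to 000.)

  ### -> .   bit 7 = 0  t=0,i=3
  ##. -> .   bit 6 = 0  t=0,i=0
  #.# -> .   bit 5 = 0  t=0,i=1
  #.. -> .   bit 4 = 0  t=0,i=12
  .## -> #   bit 3 = 1  t=0,i=2
  .#. -> .   bit 2 = 0  t=1,i=2
  ..# -> #   bit 1 = 1  t=0,i=19
  ... -> #   bit 0 = 1  t=0,i=13
  bits 00001011 = 11

11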